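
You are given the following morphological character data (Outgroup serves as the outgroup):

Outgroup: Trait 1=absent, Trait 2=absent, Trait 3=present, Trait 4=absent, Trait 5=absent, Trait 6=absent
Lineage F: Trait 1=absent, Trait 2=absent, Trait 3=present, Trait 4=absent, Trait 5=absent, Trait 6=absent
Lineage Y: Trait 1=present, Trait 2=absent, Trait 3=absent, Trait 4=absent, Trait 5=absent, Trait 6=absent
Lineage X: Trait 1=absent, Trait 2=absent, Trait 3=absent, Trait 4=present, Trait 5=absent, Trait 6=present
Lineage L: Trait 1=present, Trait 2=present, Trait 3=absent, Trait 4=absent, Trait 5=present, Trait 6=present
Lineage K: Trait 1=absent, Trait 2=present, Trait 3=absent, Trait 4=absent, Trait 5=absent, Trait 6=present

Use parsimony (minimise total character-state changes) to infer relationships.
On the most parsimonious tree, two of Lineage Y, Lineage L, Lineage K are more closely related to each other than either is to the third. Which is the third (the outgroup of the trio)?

Character polarity is set by the outgroup: the derived state is whichever differs from the outgroup's state, so for Trait 3 the derived state is 'absent', and for the remaining characters it is 'present'.
Trait 1 groups Lineage L and Lineage Y, which is incompatible with the clades supported by the remaining characters; treating it as convergent (homoplasy) costs fewer steps than any alternative tree.
Trait 2: derived state 'present' in Lineage K and Lineage L only — synapomorphy for {Lineage K, Lineage L}.
Only Lineage K, Lineage L, Lineage X, and Lineage Y show the derived state 'absent' for Trait 3, supporting them as a clade.
Trait 4: derived state 'present' in Lineage X only — an autapomorphy, so it tells us nothing about relationships among taxa.
Trait 5: derived state 'present' in Lineage L only — an autapomorphy, so it tells us nothing about relationships among taxa.
Only Lineage K, Lineage L, and Lineage X show the derived state 'present' for Trait 6, supporting them as a clade.
Most parsimonious ingroup topology: (Lineage F,(Lineage Y,(Lineage X,(Lineage L,Lineage K)))).
Lineage K and Lineage L share a more recent common ancestor with each other than either does with Lineage Y, so Lineage Y is the least closely related of the three.

Lineage Y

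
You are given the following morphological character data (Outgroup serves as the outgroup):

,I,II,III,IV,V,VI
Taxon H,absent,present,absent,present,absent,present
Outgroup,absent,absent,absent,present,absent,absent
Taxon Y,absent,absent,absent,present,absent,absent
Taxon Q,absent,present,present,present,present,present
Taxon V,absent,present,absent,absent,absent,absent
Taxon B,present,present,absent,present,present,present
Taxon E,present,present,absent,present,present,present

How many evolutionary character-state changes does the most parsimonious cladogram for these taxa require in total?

Character polarity is set by the outgroup: the derived state is whichever differs from the outgroup's state, so for IV the derived state is 'absent', and for the remaining characters it is 'present'.
I: derived state 'present' in Taxon B and Taxon E only — synapomorphy for {Taxon B, Taxon E}.
II: derived state 'present' in Taxon B, Taxon E, Taxon H, Taxon Q, and Taxon V only — synapomorphy for {Taxon B, Taxon E, Taxon H, Taxon Q, Taxon V}.
III (derived state 'present') is unique to Taxon Q (autapomorphy; uninformative for grouping).
IV: derived state 'absent' in Taxon V only — an autapomorphy, so it tells us nothing about relationships among taxa.
Only Taxon B, Taxon E, and Taxon Q show the derived state 'present' for V, supporting them as a clade.
Only Taxon B, Taxon E, Taxon H, and Taxon Q show the derived state 'present' for VI, supporting them as a clade.
Most parsimonious ingroup topology: (Taxon Y,((((Taxon B,Taxon E),Taxon Q),Taxon H),Taxon V)).
Changes per character on this tree: I: 1; II: 1; III: 1; IV: 1; V: 1; VI: 1.
Total = 6.

6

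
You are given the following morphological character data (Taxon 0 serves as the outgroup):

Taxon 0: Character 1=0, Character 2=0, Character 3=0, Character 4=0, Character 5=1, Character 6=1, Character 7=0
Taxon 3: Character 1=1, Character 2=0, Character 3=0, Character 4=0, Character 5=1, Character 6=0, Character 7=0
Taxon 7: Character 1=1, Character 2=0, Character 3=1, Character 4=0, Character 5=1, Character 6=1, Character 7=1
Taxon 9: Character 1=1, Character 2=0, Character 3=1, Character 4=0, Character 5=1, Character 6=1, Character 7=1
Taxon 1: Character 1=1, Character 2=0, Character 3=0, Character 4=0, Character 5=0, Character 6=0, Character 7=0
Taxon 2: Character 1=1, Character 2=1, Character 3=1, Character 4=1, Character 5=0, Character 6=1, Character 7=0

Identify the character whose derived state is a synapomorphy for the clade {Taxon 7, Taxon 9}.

Character polarity is set by the outgroup: the derived state is whichever differs from the outgroup's state, so for Character 5, Character 6 the derived state is '0', and for the remaining characters it is '1'.
All ingroup taxa share the derived state '1' for Character 1; it defines the ingroup but does not resolve relationships within it.
Character 2 (derived state '1') is unique to Taxon 2 (autapomorphy; uninformative for grouping).
Character 3: derived state '1' in Taxon 2, Taxon 7, and Taxon 9 only — synapomorphy for {Taxon 2, Taxon 7, Taxon 9}.
Character 4: derived state '1' in Taxon 2 only — an autapomorphy, so it tells us nothing about relationships among taxa.
Character 5 (state '0') occurs in Taxon 1 and Taxon 2 but conflicts with the nesting implied by the other characters — most parsimoniously interpreted as homoplasy.
Character 6: derived state '0' in Taxon 1 and Taxon 3 only — synapomorphy for {Taxon 1, Taxon 3}.
Only Taxon 7 and Taxon 9 show the derived state '1' for Character 7, supporting them as a clade.
Most parsimonious ingroup topology: ((Taxon 3,Taxon 1),((Taxon 7,Taxon 9),Taxon 2)).
The clade {Taxon 7, Taxon 9} is supported by Character 7: its derived state '1' occurs in exactly those taxa and in no other taxon (including the outgroup).

Character 7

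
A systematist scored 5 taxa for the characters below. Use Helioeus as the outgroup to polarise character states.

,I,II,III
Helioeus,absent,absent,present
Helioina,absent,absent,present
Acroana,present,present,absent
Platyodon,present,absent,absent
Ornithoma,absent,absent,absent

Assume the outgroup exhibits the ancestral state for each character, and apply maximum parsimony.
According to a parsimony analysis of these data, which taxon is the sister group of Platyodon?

Acroana

Character polarity is set by the outgroup: the derived state is whichever differs from the outgroup's state, so for III the derived state is 'absent', and for the remaining characters it is 'present'.
I (derived state 'present') is shared by Acroana and Platyodon — a synapomorphy uniting that clade.
II (derived state 'present') is unique to Acroana (autapomorphy; uninformative for grouping).
III (derived state 'absent') is shared by Acroana, Ornithoma, and Platyodon — a synapomorphy uniting that clade.
Most parsimonious ingroup topology: (Helioina,((Acroana,Platyodon),Ornithoma)).
Platyodon and Acroana form a cherry on this tree, so they are sister taxa.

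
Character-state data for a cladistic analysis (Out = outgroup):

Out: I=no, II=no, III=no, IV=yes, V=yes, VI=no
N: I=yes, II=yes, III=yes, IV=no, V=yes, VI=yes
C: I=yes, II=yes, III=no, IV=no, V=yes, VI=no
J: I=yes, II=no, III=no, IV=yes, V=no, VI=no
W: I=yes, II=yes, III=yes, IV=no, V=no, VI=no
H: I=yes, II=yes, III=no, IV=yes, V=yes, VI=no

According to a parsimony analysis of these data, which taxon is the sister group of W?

N

Character polarity is set by the outgroup: the derived state is whichever differs from the outgroup's state, so for IV, V the derived state is 'no', and for the remaining characters it is 'yes'.
I (derived state 'yes') is shared by all ingroup taxa — unites the whole ingroup.
II (derived state 'yes') is shared by C, H, N, and W — a synapomorphy uniting that clade.
III (derived state 'yes') is shared by N and W — a synapomorphy uniting that clade.
IV: derived state 'no' in C, N, and W only — synapomorphy for {C, N, W}.
V groups J and W, which is incompatible with the clades supported by the remaining characters; treating it as convergent (homoplasy) costs fewer steps than any alternative tree.
VI (derived state 'yes') is unique to N (autapomorphy; uninformative for grouping).
Most parsimonious ingroup topology: ((((N,W),C),H),J).
W and N form a cherry on this tree, so they are sister taxa.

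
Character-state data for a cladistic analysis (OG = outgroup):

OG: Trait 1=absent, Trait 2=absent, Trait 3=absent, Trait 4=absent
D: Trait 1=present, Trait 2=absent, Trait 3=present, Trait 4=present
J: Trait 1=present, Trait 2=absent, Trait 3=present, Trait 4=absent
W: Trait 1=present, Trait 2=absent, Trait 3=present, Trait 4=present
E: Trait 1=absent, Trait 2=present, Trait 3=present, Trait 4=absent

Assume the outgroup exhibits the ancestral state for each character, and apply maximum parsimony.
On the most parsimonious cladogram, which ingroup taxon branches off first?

E

The outgroup has state 'absent' for every character, so 'present' is the derived state throughout.
Only D, J, and W show the derived state 'present' for Trait 1, supporting them as a clade.
Trait 2: derived state 'present' in E only — an autapomorphy, so it tells us nothing about relationships among taxa.
Trait 3 (derived state 'present') is shared by all ingroup taxa — unites the whole ingroup.
Trait 4: derived state 'present' in D and W only — synapomorphy for {D, W}.
Most parsimonious ingroup topology: (((D,W),J),E).
E is sister to the clade containing all other ingroup taxa, so it is the earliest-diverging (most basal) ingroup lineage.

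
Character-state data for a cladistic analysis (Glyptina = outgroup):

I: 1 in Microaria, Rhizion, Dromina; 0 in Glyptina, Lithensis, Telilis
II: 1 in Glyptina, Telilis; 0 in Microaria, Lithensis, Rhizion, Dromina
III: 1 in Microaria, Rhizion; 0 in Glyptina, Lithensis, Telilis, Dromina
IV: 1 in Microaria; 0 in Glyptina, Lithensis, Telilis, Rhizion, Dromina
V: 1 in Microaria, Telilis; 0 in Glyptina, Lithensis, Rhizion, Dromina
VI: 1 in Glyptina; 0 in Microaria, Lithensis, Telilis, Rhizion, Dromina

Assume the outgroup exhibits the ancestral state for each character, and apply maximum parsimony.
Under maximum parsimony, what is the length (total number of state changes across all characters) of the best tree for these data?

7

Character polarity is set by the outgroup: the derived state is whichever differs from the outgroup's state, so for II, VI the derived state is '0', and for the remaining characters it is '1'.
Only Dromina, Microaria, and Rhizion show the derived state '1' for I, supporting them as a clade.
Only Dromina, Lithensis, Microaria, and Rhizion show the derived state '0' for II, supporting them as a clade.
III (derived state '1') is shared by Microaria and Rhizion — a synapomorphy uniting that clade.
IV: derived state '1' in Microaria only — an autapomorphy, so it tells us nothing about relationships among taxa.
V (state '1') occurs in Microaria and Telilis but conflicts with the nesting implied by the other characters — most parsimoniously interpreted as homoplasy.
VI (derived state '0') is shared by all ingroup taxa — unites the whole ingroup.
Most parsimonious ingroup topology: (((Dromina,(Microaria,Rhizion)),Lithensis),Telilis).
Changes per character on this tree: I: 1; II: 1; III: 1; IV: 1; V: 2; VI: 1.
Total = 7.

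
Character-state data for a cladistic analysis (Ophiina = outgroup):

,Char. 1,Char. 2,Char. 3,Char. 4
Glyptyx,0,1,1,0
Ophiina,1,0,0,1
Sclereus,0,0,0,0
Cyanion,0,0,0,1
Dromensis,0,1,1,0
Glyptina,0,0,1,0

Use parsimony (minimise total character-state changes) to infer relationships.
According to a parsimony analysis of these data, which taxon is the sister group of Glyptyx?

Character polarity is set by the outgroup: the derived state is whichever differs from the outgroup's state, so for Char. 1, Char. 4 the derived state is '0', and for the remaining characters it is '1'.
Char. 1 (derived state '0') is shared by all ingroup taxa — unites the whole ingroup.
Char. 2 (derived state '1') is shared by Dromensis and Glyptyx — a synapomorphy uniting that clade.
Char. 3 (derived state '1') is shared by Dromensis, Glyptina, and Glyptyx — a synapomorphy uniting that clade.
Char. 4 (derived state '0') is shared by Dromensis, Glyptina, Glyptyx, and Sclereus — a synapomorphy uniting that clade.
Most parsimonious ingroup topology: (Cyanion,(((Dromensis,Glyptyx),Glyptina),Sclereus)).
Glyptyx and Dromensis form a cherry on this tree, so they are sister taxa.

Dromensis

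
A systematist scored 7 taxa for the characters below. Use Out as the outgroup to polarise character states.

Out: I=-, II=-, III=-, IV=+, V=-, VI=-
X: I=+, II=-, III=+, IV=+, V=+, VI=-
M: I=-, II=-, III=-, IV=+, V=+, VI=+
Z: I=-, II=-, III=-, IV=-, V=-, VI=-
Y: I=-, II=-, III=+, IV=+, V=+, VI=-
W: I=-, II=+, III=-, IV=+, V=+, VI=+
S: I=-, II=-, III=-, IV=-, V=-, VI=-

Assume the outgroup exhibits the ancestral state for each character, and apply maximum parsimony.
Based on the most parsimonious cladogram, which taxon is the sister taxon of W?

Character polarity is set by the outgroup: the derived state is whichever differs from the outgroup's state, so for IV the derived state is '-', and for the remaining characters it is '+'.
I: derived state '+' in X only — an autapomorphy, so it tells us nothing about relationships among taxa.
II: derived state '+' in W only — an autapomorphy, so it tells us nothing about relationships among taxa.
Only X and Y show the derived state '+' for III, supporting them as a clade.
IV: derived state '-' in S and Z only — synapomorphy for {S, Z}.
V (derived state '+') is shared by M, W, X, and Y — a synapomorphy uniting that clade.
Only M and W show the derived state '+' for VI, supporting them as a clade.
Most parsimonious ingroup topology: (((X,Y),(M,W)),(Z,S)).
W and M form a cherry on this tree, so they are sister taxa.

M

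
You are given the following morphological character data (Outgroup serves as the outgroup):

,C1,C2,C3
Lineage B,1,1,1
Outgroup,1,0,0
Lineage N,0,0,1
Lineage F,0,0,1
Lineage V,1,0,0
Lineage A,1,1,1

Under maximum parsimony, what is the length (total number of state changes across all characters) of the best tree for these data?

Character polarity is set by the outgroup: the derived state is whichever differs from the outgroup's state, so for C1 the derived state is '0', and for the remaining characters it is '1'.
C1: derived state '0' in Lineage F and Lineage N only — synapomorphy for {Lineage F, Lineage N}.
C2 (derived state '1') is shared by Lineage A and Lineage B — a synapomorphy uniting that clade.
C3 (derived state '1') is shared by Lineage A, Lineage B, Lineage F, and Lineage N — a synapomorphy uniting that clade.
Most parsimonious ingroup topology: (((Lineage B,Lineage A),(Lineage F,Lineage N)),Lineage V).
Changes per character on this tree: C1: 1; C2: 1; C3: 1.
Total = 3.

3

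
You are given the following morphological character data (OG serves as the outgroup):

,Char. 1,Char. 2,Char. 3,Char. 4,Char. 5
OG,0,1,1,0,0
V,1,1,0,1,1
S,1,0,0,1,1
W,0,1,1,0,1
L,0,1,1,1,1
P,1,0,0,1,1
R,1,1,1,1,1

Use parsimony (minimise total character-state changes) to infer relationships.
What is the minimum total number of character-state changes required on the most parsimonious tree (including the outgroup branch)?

5

Character polarity is set by the outgroup: the derived state is whichever differs from the outgroup's state, so for Char. 2, Char. 3 the derived state is '0', and for the remaining characters it is '1'.
Only P, R, S, and V show the derived state '1' for Char. 1, supporting them as a clade.
Char. 2: derived state '0' in P and S only — synapomorphy for {P, S}.
Char. 3: derived state '0' in P, S, and V only — synapomorphy for {P, S, V}.
Char. 4: derived state '1' in L, P, R, S, and V only — synapomorphy for {L, P, R, S, V}.
Char. 5 (derived state '1') is shared by all ingroup taxa — unites the whole ingroup.
Most parsimonious ingroup topology: ((((V,(S,P)),R),L),W).
Changes per character on this tree: Char. 1: 1; Char. 2: 1; Char. 3: 1; Char. 4: 1; Char. 5: 1.
Total = 5.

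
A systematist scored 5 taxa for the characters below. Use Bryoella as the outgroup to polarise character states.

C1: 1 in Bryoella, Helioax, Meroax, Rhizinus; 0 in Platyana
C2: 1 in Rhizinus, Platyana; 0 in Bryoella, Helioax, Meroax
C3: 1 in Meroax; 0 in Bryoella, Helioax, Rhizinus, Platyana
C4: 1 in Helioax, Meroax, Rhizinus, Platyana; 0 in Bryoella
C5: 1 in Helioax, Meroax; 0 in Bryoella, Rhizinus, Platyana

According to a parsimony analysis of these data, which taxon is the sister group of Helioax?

Character polarity is set by the outgroup: the derived state is whichever differs from the outgroup's state, so for C1 the derived state is '0', and for the remaining characters it is '1'.
C1: derived state '0' in Platyana only — an autapomorphy, so it tells us nothing about relationships among taxa.
C2 (derived state '1') is shared by Platyana and Rhizinus — a synapomorphy uniting that clade.
C3 (derived state '1') is unique to Meroax (autapomorphy; uninformative for grouping).
All ingroup taxa share the derived state '1' for C4; it defines the ingroup but does not resolve relationships within it.
Only Helioax and Meroax show the derived state '1' for C5, supporting them as a clade.
Most parsimonious ingroup topology: ((Helioax,Meroax),(Rhizinus,Platyana)).
Helioax and Meroax form a cherry on this tree, so they are sister taxa.

Meroax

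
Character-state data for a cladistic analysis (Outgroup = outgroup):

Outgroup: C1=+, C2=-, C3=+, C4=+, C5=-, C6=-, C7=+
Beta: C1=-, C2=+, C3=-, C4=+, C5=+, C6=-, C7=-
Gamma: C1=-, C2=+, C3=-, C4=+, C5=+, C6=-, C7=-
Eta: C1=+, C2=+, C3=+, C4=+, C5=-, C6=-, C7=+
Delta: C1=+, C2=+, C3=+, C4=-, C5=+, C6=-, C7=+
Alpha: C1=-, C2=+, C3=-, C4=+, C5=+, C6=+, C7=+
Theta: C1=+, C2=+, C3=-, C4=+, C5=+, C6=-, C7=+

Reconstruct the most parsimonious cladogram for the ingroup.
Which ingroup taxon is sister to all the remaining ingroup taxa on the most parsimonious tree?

Eta

Character polarity is set by the outgroup: the derived state is whichever differs from the outgroup's state, so for C1, C3, C4, C7 the derived state is '-', and for the remaining characters it is '+'.
Only Alpha, Beta, and Gamma show the derived state '-' for C1, supporting them as a clade.
C2 (derived state '+') is shared by all ingroup taxa — unites the whole ingroup.
Only Alpha, Beta, Gamma, and Theta show the derived state '-' for C3, supporting them as a clade.
C4: derived state '-' in Delta only — an autapomorphy, so it tells us nothing about relationships among taxa.
C5: derived state '+' in Alpha, Beta, Delta, Gamma, and Theta only — synapomorphy for {Alpha, Beta, Delta, Gamma, Theta}.
C6: derived state '+' in Alpha only — an autapomorphy, so it tells us nothing about relationships among taxa.
C7: derived state '-' in Beta and Gamma only — synapomorphy for {Beta, Gamma}.
Most parsimonious ingroup topology: (((((Beta,Gamma),Alpha),Theta),Delta),Eta).
Eta is sister to the clade containing all other ingroup taxa, so it is the earliest-diverging (most basal) ingroup lineage.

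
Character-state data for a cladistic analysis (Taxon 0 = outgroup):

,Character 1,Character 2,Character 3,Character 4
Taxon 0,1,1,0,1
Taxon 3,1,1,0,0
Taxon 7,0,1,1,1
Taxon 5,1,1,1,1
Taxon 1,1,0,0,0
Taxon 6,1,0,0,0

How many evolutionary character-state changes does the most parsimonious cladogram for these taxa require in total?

4

Character polarity is set by the outgroup: the derived state is whichever differs from the outgroup's state, so for Character 1, Character 2, Character 4 the derived state is '0', and for the remaining characters it is '1'.
Character 1: derived state '0' in Taxon 7 only — an autapomorphy, so it tells us nothing about relationships among taxa.
Character 2 (derived state '0') is shared by Taxon 1 and Taxon 6 — a synapomorphy uniting that clade.
Character 3: derived state '1' in Taxon 5 and Taxon 7 only — synapomorphy for {Taxon 5, Taxon 7}.
Only Taxon 1, Taxon 3, and Taxon 6 show the derived state '0' for Character 4, supporting them as a clade.
Most parsimonious ingroup topology: ((Taxon 3,(Taxon 1,Taxon 6)),(Taxon 7,Taxon 5)).
Changes per character on this tree: Character 1: 1; Character 2: 1; Character 3: 1; Character 4: 1.
Total = 4.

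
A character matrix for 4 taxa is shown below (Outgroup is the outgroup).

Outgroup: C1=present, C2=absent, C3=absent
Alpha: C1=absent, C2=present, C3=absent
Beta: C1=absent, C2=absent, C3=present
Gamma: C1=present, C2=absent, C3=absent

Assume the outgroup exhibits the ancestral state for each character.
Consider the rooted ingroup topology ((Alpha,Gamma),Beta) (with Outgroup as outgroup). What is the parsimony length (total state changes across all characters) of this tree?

Map each character onto ((Alpha,Gamma),Beta) (rooted by Outgroup) and count the minimum state changes it requires (Fitch parsimony):
C1: 2; C2: 1; C3: 1.
Total tree length = 4.

4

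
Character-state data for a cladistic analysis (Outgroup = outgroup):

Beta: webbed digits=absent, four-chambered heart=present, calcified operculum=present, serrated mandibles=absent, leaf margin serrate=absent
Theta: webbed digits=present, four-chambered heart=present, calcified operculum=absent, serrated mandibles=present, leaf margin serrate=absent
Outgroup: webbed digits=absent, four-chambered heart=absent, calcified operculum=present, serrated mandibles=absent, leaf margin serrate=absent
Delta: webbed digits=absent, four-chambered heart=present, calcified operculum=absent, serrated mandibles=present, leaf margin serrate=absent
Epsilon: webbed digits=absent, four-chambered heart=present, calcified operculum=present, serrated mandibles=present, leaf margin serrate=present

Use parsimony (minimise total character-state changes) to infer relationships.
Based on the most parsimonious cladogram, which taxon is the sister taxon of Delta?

Theta

Character polarity is set by the outgroup: the derived state is whichever differs from the outgroup's state, so for calcified operculum the derived state is 'absent', and for the remaining characters it is 'present'.
webbed digits: derived state 'present' in Theta only — an autapomorphy, so it tells us nothing about relationships among taxa.
All ingroup taxa share the derived state 'present' for four-chambered heart; it defines the ingroup but does not resolve relationships within it.
Only Delta and Theta show the derived state 'absent' for calcified operculum, supporting them as a clade.
serrated mandibles (derived state 'present') is shared by Delta, Epsilon, and Theta — a synapomorphy uniting that clade.
leaf margin serrate (derived state 'present') is unique to Epsilon (autapomorphy; uninformative for grouping).
Most parsimonious ingroup topology: (((Theta,Delta),Epsilon),Beta).
Delta and Theta form a cherry on this tree, so they are sister taxa.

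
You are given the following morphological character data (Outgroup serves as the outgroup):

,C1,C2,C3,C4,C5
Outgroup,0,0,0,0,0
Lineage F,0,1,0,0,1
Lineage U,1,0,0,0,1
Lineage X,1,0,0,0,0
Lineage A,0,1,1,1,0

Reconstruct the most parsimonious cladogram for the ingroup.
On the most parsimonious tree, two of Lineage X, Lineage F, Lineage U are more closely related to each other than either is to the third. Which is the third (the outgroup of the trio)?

Lineage F

The outgroup has state '0' for every character, so '1' is the derived state throughout.
Only Lineage U and Lineage X show the derived state '1' for C1, supporting them as a clade.
Only Lineage A and Lineage F show the derived state '1' for C2, supporting them as a clade.
C3 (derived state '1') is unique to Lineage A (autapomorphy; uninformative for grouping).
C4 (derived state '1') is unique to Lineage A (autapomorphy; uninformative for grouping).
C5 (state '1') occurs in Lineage F and Lineage U but conflicts with the nesting implied by the other characters — most parsimoniously interpreted as homoplasy.
Most parsimonious ingroup topology: ((Lineage F,Lineage A),(Lineage U,Lineage X)).
Lineage X and Lineage U share a more recent common ancestor with each other than either does with Lineage F, so Lineage F is the least closely related of the three.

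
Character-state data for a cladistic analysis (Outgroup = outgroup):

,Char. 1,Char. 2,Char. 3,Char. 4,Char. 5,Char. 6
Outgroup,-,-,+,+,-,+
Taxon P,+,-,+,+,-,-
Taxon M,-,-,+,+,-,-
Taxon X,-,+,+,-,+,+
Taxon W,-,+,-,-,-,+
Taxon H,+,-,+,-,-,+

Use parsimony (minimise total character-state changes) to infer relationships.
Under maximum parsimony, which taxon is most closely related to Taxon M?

Character polarity is set by the outgroup: the derived state is whichever differs from the outgroup's state, so for Char. 3, Char. 4, Char. 6 the derived state is '-', and for the remaining characters it is '+'.
Char. 1 (state '+') occurs in Taxon H and Taxon P but conflicts with the nesting implied by the other characters — most parsimoniously interpreted as homoplasy.
Char. 2: derived state '+' in Taxon W and Taxon X only — synapomorphy for {Taxon W, Taxon X}.
Char. 3: derived state '-' in Taxon W only — an autapomorphy, so it tells us nothing about relationships among taxa.
Only Taxon H, Taxon W, and Taxon X show the derived state '-' for Char. 4, supporting them as a clade.
Char. 5: derived state '+' in Taxon X only — an autapomorphy, so it tells us nothing about relationships among taxa.
Char. 6 (derived state '-') is shared by Taxon M and Taxon P — a synapomorphy uniting that clade.
Most parsimonious ingroup topology: ((Taxon P,Taxon M),((Taxon X,Taxon W),Taxon H)).
Taxon M and Taxon P form a cherry on this tree, so they are sister taxa.

Taxon P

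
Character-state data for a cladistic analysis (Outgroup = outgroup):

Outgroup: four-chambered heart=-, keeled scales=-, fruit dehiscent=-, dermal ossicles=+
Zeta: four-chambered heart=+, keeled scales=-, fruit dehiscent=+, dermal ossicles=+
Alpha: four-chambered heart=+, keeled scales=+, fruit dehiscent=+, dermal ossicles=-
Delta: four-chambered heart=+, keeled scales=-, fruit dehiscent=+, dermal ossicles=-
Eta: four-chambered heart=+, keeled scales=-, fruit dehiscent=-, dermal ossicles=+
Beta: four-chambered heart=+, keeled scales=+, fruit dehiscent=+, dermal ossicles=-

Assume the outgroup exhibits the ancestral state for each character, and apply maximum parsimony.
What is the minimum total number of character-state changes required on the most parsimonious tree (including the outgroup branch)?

4

Character polarity is set by the outgroup: the derived state is whichever differs from the outgroup's state, so for dermal ossicles the derived state is '-', and for the remaining characters it is '+'.
four-chambered heart (derived state '+') is shared by all ingroup taxa — unites the whole ingroup.
Only Alpha and Beta show the derived state '+' for keeled scales, supporting them as a clade.
fruit dehiscent: derived state '+' in Alpha, Beta, Delta, and Zeta only — synapomorphy for {Alpha, Beta, Delta, Zeta}.
dermal ossicles (derived state '-') is shared by Alpha, Beta, and Delta — a synapomorphy uniting that clade.
Most parsimonious ingroup topology: ((Zeta,((Alpha,Beta),Delta)),Eta).
Changes per character on this tree: four-chambered heart: 1; keeled scales: 1; fruit dehiscent: 1; dermal ossicles: 1.
Total = 4.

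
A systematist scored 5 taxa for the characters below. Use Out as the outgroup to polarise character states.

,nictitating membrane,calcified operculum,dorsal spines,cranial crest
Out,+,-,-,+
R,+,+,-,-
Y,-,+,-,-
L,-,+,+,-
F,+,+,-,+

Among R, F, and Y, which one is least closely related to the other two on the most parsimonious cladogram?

F

Character polarity is set by the outgroup: the derived state is whichever differs from the outgroup's state, so for nictitating membrane, cranial crest the derived state is '-', and for the remaining characters it is '+'.
nictitating membrane: derived state '-' in L and Y only — synapomorphy for {L, Y}.
All ingroup taxa share the derived state '+' for calcified operculum; it defines the ingroup but does not resolve relationships within it.
dorsal spines (derived state '+') is unique to L (autapomorphy; uninformative for grouping).
cranial crest: derived state '-' in L, R, and Y only — synapomorphy for {L, R, Y}.
Most parsimonious ingroup topology: ((R,(Y,L)),F).
R and Y share a more recent common ancestor with each other than either does with F, so F is the least closely related of the three.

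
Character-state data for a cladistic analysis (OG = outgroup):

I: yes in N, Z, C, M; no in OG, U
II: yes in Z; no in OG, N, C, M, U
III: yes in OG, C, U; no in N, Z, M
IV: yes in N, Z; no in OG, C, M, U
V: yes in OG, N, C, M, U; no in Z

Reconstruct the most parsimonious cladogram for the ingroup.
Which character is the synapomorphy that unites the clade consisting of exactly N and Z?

Character polarity is set by the outgroup: the derived state is whichever differs from the outgroup's state, so for III, V the derived state is 'no', and for the remaining characters it is 'yes'.
I (derived state 'yes') is shared by C, M, N, and Z — a synapomorphy uniting that clade.
II: derived state 'yes' in Z only — an autapomorphy, so it tells us nothing about relationships among taxa.
Only M, N, and Z show the derived state 'no' for III, supporting them as a clade.
Only N and Z show the derived state 'yes' for IV, supporting them as a clade.
V (derived state 'no') is unique to Z (autapomorphy; uninformative for grouping).
Most parsimonious ingroup topology: ((((N,Z),M),C),U).
The clade {N, Z} is supported by IV: its derived state 'yes' occurs in exactly those taxa and in no other taxon (including the outgroup).

IV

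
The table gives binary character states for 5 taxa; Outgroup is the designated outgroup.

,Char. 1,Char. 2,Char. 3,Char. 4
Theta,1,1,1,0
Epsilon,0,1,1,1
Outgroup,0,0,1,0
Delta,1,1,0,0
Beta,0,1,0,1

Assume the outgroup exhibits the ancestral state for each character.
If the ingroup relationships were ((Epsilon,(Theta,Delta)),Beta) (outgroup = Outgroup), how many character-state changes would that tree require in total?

6

Map each character onto ((Epsilon,(Theta,Delta)),Beta) (rooted by Outgroup) and count the minimum state changes it requires (Fitch parsimony):
Char. 1: 1; Char. 2: 1; Char. 3: 2; Char. 4: 2.
Total tree length = 6.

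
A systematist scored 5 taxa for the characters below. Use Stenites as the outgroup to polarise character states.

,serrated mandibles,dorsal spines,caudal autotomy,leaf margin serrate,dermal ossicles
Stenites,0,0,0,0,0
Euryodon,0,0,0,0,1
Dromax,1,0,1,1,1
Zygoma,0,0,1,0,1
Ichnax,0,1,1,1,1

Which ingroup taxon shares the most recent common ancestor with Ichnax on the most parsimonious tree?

The outgroup has state '0' for every character, so '1' is the derived state throughout.
serrated mandibles (derived state '1') is unique to Dromax (autapomorphy; uninformative for grouping).
dorsal spines (derived state '1') is unique to Ichnax (autapomorphy; uninformative for grouping).
Only Dromax, Ichnax, and Zygoma show the derived state '1' for caudal autotomy, supporting them as a clade.
leaf margin serrate (derived state '1') is shared by Dromax and Ichnax — a synapomorphy uniting that clade.
dermal ossicles (derived state '1') is shared by all ingroup taxa — unites the whole ingroup.
Most parsimonious ingroup topology: (Euryodon,((Dromax,Ichnax),Zygoma)).
Ichnax and Dromax form a cherry on this tree, so they are sister taxa.

Dromax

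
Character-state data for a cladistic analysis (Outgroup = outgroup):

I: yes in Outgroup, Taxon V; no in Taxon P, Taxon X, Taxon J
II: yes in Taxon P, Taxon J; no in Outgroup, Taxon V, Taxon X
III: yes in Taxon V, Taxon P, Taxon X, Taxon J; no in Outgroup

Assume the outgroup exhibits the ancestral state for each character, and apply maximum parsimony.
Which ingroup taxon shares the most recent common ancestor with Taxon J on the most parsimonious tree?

Character polarity is set by the outgroup: the derived state is whichever differs from the outgroup's state, so for I the derived state is 'no', and for the remaining characters it is 'yes'.
I (derived state 'no') is shared by Taxon J, Taxon P, and Taxon X — a synapomorphy uniting that clade.
II (derived state 'yes') is shared by Taxon J and Taxon P — a synapomorphy uniting that clade.
All ingroup taxa share the derived state 'yes' for III; it defines the ingroup but does not resolve relationships within it.
Most parsimonious ingroup topology: (Taxon V,((Taxon P,Taxon J),Taxon X)).
Taxon J and Taxon P form a cherry on this tree, so they are sister taxa.

Taxon P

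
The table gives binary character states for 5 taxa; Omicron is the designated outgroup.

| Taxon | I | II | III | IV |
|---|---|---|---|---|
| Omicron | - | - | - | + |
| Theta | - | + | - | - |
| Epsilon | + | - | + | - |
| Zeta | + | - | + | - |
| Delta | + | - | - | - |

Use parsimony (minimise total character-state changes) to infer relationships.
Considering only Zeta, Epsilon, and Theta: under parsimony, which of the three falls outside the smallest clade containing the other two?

Theta

Character polarity is set by the outgroup: the derived state is whichever differs from the outgroup's state, so for IV the derived state is '-', and for the remaining characters it is '+'.
I: derived state '+' in Delta, Epsilon, and Zeta only — synapomorphy for {Delta, Epsilon, Zeta}.
II: derived state '+' in Theta only — an autapomorphy, so it tells us nothing about relationships among taxa.
Only Epsilon and Zeta show the derived state '+' for III, supporting them as a clade.
All ingroup taxa share the derived state '-' for IV; it defines the ingroup but does not resolve relationships within it.
Most parsimonious ingroup topology: (Theta,((Epsilon,Zeta),Delta)).
Zeta and Epsilon share a more recent common ancestor with each other than either does with Theta, so Theta is the least closely related of the three.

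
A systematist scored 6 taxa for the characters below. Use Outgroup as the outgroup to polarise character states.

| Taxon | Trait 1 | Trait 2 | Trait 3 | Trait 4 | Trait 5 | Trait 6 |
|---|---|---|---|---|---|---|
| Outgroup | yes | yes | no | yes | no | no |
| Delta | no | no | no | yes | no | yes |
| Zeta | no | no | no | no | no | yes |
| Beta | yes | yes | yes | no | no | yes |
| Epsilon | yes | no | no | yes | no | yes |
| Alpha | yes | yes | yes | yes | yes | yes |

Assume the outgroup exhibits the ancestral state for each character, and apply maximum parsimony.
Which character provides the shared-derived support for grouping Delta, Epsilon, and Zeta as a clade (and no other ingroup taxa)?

Character polarity is set by the outgroup: the derived state is whichever differs from the outgroup's state, so for Trait 1, Trait 2, Trait 4 the derived state is 'no', and for the remaining characters it is 'yes'.
Trait 1 (derived state 'no') is shared by Delta and Zeta — a synapomorphy uniting that clade.
Only Delta, Epsilon, and Zeta show the derived state 'no' for Trait 2, supporting them as a clade.
Trait 3 (derived state 'yes') is shared by Alpha and Beta — a synapomorphy uniting that clade.
Trait 4 (state 'no') occurs in Beta and Zeta but conflicts with the nesting implied by the other characters — most parsimoniously interpreted as homoplasy.
Trait 5 (derived state 'yes') is unique to Alpha (autapomorphy; uninformative for grouping).
All ingroup taxa share the derived state 'yes' for Trait 6; it defines the ingroup but does not resolve relationships within it.
Most parsimonious ingroup topology: (((Delta,Zeta),Epsilon),(Beta,Alpha)).
The clade {Delta, Epsilon, Zeta} is supported by Trait 2: its derived state 'no' occurs in exactly those taxa and in no other taxon (including the outgroup).

Trait 2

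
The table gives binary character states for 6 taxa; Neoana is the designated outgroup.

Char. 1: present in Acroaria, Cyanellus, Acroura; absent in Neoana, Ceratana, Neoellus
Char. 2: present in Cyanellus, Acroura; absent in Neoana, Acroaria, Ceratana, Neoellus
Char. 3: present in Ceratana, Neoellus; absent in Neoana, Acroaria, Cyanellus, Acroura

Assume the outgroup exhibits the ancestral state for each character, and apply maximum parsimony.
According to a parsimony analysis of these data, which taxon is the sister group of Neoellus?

Ceratana

The outgroup has state 'absent' for every character, so 'present' is the derived state throughout.
Char. 1: derived state 'present' in Acroaria, Acroura, and Cyanellus only — synapomorphy for {Acroaria, Acroura, Cyanellus}.
Only Acroura and Cyanellus show the derived state 'present' for Char. 2, supporting them as a clade.
Char. 3: derived state 'present' in Ceratana and Neoellus only — synapomorphy for {Ceratana, Neoellus}.
Most parsimonious ingroup topology: ((Acroaria,(Cyanellus,Acroura)),(Ceratana,Neoellus)).
Neoellus and Ceratana form a cherry on this tree, so they are sister taxa.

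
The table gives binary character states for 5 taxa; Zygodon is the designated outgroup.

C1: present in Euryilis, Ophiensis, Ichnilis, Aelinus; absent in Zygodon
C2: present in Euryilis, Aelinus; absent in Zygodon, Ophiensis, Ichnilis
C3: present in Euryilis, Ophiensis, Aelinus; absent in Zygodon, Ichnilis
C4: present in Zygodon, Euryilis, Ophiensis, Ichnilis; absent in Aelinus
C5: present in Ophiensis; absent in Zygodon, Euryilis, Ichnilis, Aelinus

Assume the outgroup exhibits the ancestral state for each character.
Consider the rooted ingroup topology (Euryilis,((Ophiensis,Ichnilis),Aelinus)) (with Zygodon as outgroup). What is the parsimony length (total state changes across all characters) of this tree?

Map each character onto (Euryilis,((Ophiensis,Ichnilis),Aelinus)) (rooted by Zygodon) and count the minimum state changes it requires (Fitch parsimony):
C1: 1; C2: 2; C3: 2; C4: 1; C5: 1.
Total tree length = 7.

7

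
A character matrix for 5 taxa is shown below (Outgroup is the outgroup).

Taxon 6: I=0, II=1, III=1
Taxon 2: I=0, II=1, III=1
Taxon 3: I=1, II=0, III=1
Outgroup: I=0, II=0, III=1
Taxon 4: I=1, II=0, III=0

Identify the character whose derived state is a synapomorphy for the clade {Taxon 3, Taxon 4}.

Character polarity is set by the outgroup: the derived state is whichever differs from the outgroup's state, so for III the derived state is '0', and for the remaining characters it is '1'.
I (derived state '1') is shared by Taxon 3 and Taxon 4 — a synapomorphy uniting that clade.
II: derived state '1' in Taxon 2 and Taxon 6 only — synapomorphy for {Taxon 2, Taxon 6}.
III: derived state '0' in Taxon 4 only — an autapomorphy, so it tells us nothing about relationships among taxa.
Most parsimonious ingroup topology: ((Taxon 3,Taxon 4),(Taxon 6,Taxon 2)).
The clade {Taxon 3, Taxon 4} is supported by I: its derived state '1' occurs in exactly those taxa and in no other taxon (including the outgroup).

I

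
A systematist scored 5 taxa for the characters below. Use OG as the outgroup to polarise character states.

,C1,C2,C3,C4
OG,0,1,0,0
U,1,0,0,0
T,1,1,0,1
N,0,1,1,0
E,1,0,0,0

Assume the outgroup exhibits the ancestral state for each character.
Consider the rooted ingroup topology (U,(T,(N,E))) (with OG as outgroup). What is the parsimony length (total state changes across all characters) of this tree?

6

Map each character onto (U,(T,(N,E))) (rooted by OG) and count the minimum state changes it requires (Fitch parsimony):
C1: 2; C2: 2; C3: 1; C4: 1.
Total tree length = 6.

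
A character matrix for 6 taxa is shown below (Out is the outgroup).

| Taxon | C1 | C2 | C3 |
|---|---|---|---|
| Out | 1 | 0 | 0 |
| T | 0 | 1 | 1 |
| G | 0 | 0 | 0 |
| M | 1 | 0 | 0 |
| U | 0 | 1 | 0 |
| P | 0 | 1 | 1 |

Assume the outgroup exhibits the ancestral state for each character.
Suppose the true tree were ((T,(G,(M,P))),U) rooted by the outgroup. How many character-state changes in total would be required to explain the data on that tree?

Map each character onto ((T,(G,(M,P))),U) (rooted by Out) and count the minimum state changes it requires (Fitch parsimony):
C1: 2; C2: 3; C3: 2.
Total tree length = 7.

7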